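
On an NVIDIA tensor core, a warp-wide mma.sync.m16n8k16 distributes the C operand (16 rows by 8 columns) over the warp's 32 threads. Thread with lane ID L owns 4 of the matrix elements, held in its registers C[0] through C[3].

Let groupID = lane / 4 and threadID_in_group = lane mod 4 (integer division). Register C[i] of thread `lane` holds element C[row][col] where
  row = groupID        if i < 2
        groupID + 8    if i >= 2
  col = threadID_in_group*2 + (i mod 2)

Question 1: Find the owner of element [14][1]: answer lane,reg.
24,3

r=14→G=6,rhi=1  c=1→T=0,p=1
L=6*4+0=24  i=1*2+1=3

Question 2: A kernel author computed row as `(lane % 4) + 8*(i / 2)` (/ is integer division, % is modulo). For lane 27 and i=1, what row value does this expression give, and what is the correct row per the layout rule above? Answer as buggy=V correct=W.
buggy=3 correct=6

`(lane % 4) + 8*(i / 2)`[27,1]⇒3
lane 27: gr=6 (27/4), th=3 (27%4)
i=1: r=6+0=6, c=3*2+1=7
row: 3 vs 6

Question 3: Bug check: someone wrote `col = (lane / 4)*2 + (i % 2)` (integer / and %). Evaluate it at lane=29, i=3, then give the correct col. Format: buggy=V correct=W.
buggy=15 correct=3

`(lane / 4)*2 + (i % 2)`[29,3]=>15
29: grp=7,tig=1
[3] (7+8,1*2+1) = (15,3)
col: 15 vs 3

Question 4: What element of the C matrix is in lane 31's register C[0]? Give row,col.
lane 31→31/4=7, 31 mod 4=3
i=0  r:7+0→7  c:2·3+0→6

7,6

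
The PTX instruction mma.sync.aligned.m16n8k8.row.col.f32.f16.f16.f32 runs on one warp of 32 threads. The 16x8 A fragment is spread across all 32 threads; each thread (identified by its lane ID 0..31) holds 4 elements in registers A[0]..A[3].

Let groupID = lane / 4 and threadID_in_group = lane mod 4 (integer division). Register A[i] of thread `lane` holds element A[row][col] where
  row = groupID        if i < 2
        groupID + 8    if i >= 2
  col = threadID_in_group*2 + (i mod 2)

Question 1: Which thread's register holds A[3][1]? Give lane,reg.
r:3=>grp=3,rB=0  c:1=>tig=0,lo=1
L=3*4+0=12  i=0*2+1=1

12,1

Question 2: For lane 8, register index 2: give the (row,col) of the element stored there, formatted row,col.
10,0

lane 8→8/4=2, 8 mod 4=0
i=2  r:2+8→10  c:2·0+0→0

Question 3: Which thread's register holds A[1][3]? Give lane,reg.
r: 1->gid=1,r8=0  c: 3->tid=1,i&1=1
L=1*4+1=5  i=0*2+1=1

5,1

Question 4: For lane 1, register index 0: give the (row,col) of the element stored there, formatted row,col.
0,2

lane 1⇒1/4=0, 1 mod 4=1
i=0  r:0+0⇒0  c:2·1+0⇒2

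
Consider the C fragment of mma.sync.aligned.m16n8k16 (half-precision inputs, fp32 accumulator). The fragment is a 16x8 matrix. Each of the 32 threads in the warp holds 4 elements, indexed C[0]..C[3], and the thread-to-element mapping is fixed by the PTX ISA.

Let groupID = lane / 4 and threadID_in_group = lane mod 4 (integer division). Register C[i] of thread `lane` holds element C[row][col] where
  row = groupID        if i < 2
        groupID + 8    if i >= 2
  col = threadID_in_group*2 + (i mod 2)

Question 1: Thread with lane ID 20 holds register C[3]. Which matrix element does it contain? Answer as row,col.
L=20→G=20>>2=5, T=20&3=0
[3]→row 5+8=13  col 0·2+1=1

13,1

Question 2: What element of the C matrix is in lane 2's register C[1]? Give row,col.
2: grp=0,tig=2
[1] (0+0,2*2+1) = (0,5)

0,5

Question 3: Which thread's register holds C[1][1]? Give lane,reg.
4,1

r=1->g=1,rb=0  c=1->t=0,b0=1
L=1*4+0=4  i=0*2+1=1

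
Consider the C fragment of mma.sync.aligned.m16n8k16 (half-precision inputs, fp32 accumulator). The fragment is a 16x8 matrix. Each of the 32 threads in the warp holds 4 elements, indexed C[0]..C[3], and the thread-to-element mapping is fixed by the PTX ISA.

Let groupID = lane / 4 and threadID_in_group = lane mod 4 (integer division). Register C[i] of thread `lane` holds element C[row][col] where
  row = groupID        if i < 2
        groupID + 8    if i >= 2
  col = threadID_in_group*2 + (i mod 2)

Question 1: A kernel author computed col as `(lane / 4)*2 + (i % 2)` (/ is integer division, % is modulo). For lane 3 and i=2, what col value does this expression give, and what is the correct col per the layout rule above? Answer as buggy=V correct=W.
buggy=0 correct=6

`(lane / 4)*2 + (i % 2)`[3,2]→0
lane 3: G=0 (3/4), T=3 (3%4)
i=2: r=0+8=8, c=3*2+0=6
col: 0 vs 6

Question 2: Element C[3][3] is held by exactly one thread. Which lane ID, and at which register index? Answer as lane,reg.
r:3=>grp=3,rB=0  c:3=>tig=1,lo=1
L=3*4+1=13  i=0*2+1=1

13,1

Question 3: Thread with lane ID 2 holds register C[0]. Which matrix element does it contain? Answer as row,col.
lane 2⇒2/4=0, 2 mod 4=2
i=0  r:0+0⇒0  c:2·2+0⇒4

0,4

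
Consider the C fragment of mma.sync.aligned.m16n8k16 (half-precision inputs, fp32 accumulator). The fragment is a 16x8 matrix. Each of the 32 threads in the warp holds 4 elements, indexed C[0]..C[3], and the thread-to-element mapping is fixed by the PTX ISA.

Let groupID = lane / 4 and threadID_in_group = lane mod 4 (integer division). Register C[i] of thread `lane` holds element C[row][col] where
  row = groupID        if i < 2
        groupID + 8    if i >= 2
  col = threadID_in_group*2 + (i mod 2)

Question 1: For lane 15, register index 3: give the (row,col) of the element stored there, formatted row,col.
11,7

15: gid=3,tid=3
[3] (3+8,3*2+1) = (11,7)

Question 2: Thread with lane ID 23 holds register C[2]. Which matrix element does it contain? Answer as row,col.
lane 23→23/4=5, 23 mod 4=3
i=2  r:5+8→13  c:2·3+0→6

13,6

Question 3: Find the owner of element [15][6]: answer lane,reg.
31,2

r: 15->gid=7,r8=1  c: 6->tid=3,i&1=0
L=7*4+3=31  i=1*2+0=2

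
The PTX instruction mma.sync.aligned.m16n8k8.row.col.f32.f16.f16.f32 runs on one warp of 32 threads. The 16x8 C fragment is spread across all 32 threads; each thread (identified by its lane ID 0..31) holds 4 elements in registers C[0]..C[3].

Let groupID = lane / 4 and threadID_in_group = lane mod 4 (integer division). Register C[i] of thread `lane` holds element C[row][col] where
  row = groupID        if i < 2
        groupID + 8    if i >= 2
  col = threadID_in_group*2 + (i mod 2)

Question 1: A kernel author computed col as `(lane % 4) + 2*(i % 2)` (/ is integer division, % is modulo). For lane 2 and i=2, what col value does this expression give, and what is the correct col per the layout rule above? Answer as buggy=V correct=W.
buggy=2 correct=4

`(lane % 4) + 2*(i % 2)`[2,2]→2
2: G=0,T=2
[2] (0+8,2*2+0) = (8,4)
col: 2 vs 4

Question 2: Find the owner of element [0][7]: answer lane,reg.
3,1

r: 0->gid=0,r8=0  c: 7->tid=3,i&1=1
L=0*4+3=3  i=0*2+1=1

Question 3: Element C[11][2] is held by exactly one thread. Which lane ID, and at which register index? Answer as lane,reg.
r:11=>grp=3,rB=1  c:2=>tig=1,lo=0
L=3*4+1=13  i=1*2+0=2

13,2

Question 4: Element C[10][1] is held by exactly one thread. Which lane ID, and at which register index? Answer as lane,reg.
r=10⇒gr=2,Rb=1  c=1⇒th=0,odd=1
L=2*4+0=8  i=1*2+1=3

8,3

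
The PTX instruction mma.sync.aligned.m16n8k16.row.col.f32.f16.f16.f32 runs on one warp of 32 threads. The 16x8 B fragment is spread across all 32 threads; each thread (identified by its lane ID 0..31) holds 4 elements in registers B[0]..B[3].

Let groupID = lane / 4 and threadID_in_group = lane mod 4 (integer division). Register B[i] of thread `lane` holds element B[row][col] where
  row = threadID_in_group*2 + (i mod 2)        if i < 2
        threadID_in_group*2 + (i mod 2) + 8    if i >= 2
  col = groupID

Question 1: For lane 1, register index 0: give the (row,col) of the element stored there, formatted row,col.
lane 1->1/4=0, 1 mod 4=1
i=0  r:2·1+0+0->2  c:0

2,0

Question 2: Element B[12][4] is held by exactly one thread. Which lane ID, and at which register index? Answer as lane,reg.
c=4→G=4  r=12→rhi=1,T=2,p=0
L=4*4+2=18  i=1*2+0=2

18,2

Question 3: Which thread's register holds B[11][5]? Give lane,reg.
21,3

c=5→G=5  r=11→rhi=1,T=1,p=1
L=5*4+1=21  i=1*2+1=3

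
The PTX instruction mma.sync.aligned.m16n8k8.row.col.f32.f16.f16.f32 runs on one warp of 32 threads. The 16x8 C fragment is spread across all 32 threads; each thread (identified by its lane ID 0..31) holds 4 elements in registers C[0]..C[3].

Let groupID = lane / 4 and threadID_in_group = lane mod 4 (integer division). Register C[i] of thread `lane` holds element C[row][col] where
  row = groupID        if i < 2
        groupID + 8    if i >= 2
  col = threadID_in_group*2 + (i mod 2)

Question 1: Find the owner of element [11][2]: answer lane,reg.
r=11⇒gr=3,Rb=1  c=2⇒th=1,odd=0
L=3*4+1=13  i=1*2+0=2

13,2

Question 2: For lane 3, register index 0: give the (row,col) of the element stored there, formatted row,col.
0,6

3: grp=0,tig=3
[0] (0+0,3*2+0) = (0,6)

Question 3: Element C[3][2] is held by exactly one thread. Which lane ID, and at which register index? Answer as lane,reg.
13,0

r=3⇒gr=3,Rb=0  c=2⇒th=1,odd=0
L=3*4+1=13  i=0*2+0=0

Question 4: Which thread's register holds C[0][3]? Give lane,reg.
r:0=>grp=0,rB=0  c:3=>tig=1,lo=1
L=0*4+1=1  i=0*2+1=1

1,1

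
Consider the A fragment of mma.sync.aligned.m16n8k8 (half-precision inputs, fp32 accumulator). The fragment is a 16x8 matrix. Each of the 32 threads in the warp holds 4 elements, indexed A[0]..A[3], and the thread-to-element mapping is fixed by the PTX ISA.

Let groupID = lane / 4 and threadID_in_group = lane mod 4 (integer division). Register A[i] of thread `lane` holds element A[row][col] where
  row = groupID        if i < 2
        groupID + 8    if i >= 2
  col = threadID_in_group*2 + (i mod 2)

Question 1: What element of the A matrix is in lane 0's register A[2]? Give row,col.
lane 0->0/4=0, 0 mod 4=0
i=2  r:0+8->8  c:2·0+0->0

8,0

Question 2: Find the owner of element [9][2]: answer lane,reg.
5,2

r:9=>grp=1,rB=1  c:2=>tig=1,lo=0
L=1*4+1=5  i=1*2+0=2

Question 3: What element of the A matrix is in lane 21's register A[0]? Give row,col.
21: gr=5,th=1
[0] (5+0,1*2+0) = (5,2)

5,2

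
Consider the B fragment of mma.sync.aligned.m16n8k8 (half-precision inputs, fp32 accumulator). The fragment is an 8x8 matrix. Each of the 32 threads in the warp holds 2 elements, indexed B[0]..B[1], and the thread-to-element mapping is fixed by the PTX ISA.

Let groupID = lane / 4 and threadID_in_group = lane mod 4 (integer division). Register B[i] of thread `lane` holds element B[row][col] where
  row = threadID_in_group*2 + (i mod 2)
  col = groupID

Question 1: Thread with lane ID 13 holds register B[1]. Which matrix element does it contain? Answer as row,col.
3,3

lane 13: gid=3 (13/4), tid=1 (13%4)
i=1: r=1*2+1=3, c=gid=3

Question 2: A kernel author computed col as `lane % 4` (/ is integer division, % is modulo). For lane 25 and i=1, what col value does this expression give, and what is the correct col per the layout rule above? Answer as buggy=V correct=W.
buggy=1 correct=6

`lane % 4`[25,1]->1
25: gid=6,tid=1
[1] (1*2+1,6) = (3,6)
col: 1 vs 6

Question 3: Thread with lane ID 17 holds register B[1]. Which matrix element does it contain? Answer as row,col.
3,4

17: gid=4,tid=1
[1] (1*2+1,4) = (3,4)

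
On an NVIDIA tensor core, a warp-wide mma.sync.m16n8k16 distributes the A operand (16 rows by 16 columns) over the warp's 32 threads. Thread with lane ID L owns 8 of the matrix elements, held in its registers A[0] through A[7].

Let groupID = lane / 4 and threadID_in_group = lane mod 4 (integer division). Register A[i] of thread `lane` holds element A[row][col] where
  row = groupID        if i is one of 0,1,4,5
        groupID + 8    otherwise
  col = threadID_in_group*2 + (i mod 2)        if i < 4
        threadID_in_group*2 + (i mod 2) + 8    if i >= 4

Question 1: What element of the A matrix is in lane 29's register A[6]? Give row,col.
L=29->g=29>>2=7, t=29&3=1
[6]->row 7+8=15  col 1·2+0+8=10

15,10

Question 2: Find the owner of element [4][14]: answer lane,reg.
r=4->g=4,rb=0  c=14->cb=1,t=3,b0=0
L=4*4+3=19  i=1*4+0*2+0=4

19,4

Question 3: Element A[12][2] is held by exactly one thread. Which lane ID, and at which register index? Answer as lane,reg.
r=12->g=4,rb=1  c=2->cb=0,t=1,b0=0
L=4*4+1=17  i=0*4+1*2+0=2

17,2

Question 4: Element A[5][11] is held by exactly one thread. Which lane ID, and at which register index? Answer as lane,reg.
21,5

r=5→G=5,rhi=0  c=11→chi=1,T=1,p=1
L=5*4+1=21  i=1*4+0*2+1=5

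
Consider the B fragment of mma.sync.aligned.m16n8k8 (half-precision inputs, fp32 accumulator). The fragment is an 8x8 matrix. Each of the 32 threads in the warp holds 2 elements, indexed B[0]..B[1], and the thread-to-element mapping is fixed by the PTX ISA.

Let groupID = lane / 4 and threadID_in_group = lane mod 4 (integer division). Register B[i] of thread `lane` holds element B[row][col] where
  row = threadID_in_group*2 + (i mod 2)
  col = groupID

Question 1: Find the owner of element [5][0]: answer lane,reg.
c=0->g=0  r=5->t=2,b0=1
L=0*4+2=2  i=1=1

2,1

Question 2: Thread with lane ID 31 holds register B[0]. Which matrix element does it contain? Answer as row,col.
L=31⇒gr=31>>2=7, th=31&3=3
[0]⇒row 3·2+0=6  col gr=7

6,7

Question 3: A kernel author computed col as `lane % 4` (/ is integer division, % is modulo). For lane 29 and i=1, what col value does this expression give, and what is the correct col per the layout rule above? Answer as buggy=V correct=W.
`lane % 4`[29,1]->1
lane 29: gid=7 (29/4), tid=1 (29%4)
i=1: r=1*2+1=3, c=gid=7
col: 1 vs 7

buggy=1 correct=7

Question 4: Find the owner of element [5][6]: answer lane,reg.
26,1

c=6->g=6  r=5->t=2,b0=1
L=6*4+2=26  i=1=1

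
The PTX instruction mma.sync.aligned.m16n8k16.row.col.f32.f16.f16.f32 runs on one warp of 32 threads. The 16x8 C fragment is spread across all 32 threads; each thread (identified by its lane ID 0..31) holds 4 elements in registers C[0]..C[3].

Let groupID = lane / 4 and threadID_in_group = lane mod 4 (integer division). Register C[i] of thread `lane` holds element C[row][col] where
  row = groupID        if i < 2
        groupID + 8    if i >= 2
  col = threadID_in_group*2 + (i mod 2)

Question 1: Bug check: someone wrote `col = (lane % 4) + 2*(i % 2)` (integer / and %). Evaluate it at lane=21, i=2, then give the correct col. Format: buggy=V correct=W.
`(lane % 4) + 2*(i % 2)`[21,2]⇒1
L=21⇒gr=21>>2=5, th=21&3=1
[2]⇒row 5+8=13  col 1·2+0=2
col: 1 vs 2

buggy=1 correct=2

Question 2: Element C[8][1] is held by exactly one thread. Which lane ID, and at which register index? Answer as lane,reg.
0,3

r=8->g=0,rb=1  c=1->t=0,b0=1
L=0*4+0=0  i=1*2+1=3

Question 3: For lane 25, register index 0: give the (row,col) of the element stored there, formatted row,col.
6,2

lane 25: g=6 (25/4), t=1 (25%4)
i=0: r=6+0=6, c=1*2+0=2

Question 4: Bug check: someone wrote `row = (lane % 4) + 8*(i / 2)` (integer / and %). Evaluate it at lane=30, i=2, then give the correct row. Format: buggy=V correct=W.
`(lane % 4) + 8*(i / 2)`[30,2]->10
30: gid=7,tid=2
[2] (7+8,2*2+0) = (15,4)
row: 10 vs 15

buggy=10 correct=15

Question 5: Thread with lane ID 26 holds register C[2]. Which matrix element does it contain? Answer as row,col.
14,4

lane 26: g=6 (26/4), t=2 (26%4)
i=2: r=6+8=14, c=2*2+0=4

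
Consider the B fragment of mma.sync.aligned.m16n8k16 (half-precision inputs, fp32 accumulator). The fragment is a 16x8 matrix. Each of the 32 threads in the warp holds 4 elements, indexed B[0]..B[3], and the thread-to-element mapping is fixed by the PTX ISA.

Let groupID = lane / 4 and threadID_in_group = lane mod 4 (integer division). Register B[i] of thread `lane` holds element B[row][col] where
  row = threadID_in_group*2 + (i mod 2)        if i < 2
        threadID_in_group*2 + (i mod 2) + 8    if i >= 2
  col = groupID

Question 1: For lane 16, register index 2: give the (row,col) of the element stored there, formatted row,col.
8,4

lane 16=>16/4=4, 16 mod 4=0
i=2  r:2·0+0+8=>8  c:4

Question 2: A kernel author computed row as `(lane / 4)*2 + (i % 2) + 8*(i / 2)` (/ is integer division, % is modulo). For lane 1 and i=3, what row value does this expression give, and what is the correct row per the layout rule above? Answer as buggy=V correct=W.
`(lane / 4)*2 + (i % 2) + 8*(i / 2)`[1,3]->9
1: gid=0,tid=1
[3] (1*2+1+8,0) = (11,0)
row: 9 vs 11

buggy=9 correct=11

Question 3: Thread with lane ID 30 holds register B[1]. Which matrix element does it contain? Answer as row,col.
lane 30: G=7 (30/4), T=2 (30%4)
i=1: r=2*2+1+0=5, c=G=7

5,7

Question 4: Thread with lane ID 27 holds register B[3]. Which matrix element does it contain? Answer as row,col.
15,6

L=27=>grp=27>>2=6, tig=27&3=3
[3]=>row 3·2+1+8=15  col grp=6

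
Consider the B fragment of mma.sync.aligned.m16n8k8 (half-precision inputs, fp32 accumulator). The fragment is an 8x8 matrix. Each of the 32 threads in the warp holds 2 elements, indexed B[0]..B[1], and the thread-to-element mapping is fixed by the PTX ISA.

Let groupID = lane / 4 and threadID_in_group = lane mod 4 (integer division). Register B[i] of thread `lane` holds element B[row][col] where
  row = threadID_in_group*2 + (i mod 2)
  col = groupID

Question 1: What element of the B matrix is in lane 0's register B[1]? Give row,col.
1,0

lane 0: G=0 (0/4), T=0 (0%4)
i=1: r=0*2+1=1, c=G=0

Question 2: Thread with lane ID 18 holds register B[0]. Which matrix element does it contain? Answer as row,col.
lane 18->18/4=4, 18 mod 4=2
i=0  r:2·2+0->4  c:4

4,4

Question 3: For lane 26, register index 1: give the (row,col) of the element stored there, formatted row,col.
5,6

lane 26: g=6 (26/4), t=2 (26%4)
i=1: r=2*2+1=5, c=g=6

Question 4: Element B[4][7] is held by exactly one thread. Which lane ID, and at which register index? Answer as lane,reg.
30,0

c:7=>grp=7  r:4=>tig=2,lo=0
L=7*4+2=30  i=0=0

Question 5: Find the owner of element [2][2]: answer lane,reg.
9,0

c:2=>grp=2  r:2=>tig=1,lo=0
L=2*4+1=9  i=0=0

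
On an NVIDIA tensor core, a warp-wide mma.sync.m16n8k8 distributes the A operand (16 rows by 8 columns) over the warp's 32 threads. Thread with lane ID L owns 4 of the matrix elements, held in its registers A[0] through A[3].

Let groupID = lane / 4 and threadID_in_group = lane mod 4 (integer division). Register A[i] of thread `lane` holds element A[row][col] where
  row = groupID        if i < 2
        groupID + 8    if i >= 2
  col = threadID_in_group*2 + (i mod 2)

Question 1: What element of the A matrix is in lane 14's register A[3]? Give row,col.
lane 14: gid=3 (14/4), tid=2 (14%4)
i=3: r=3+8=11, c=2*2+1=5

11,5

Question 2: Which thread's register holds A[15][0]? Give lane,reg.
28,2

r=15->g=7,rb=1  c=0->t=0,b0=0
L=7*4+0=28  i=1*2+0=2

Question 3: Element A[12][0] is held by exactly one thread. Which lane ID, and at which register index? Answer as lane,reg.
r: 12->gid=4,r8=1  c: 0->tid=0,i&1=0
L=4*4+0=16  i=1*2+0=2

16,2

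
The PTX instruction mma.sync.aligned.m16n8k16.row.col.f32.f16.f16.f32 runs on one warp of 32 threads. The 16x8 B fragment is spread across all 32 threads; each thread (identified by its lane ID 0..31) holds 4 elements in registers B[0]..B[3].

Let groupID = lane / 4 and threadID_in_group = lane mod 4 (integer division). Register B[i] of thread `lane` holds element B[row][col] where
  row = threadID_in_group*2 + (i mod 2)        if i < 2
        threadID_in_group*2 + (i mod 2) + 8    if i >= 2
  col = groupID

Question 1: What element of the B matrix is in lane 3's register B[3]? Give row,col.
15,0

L=3→G=3>>2=0, T=3&3=3
[3]→row 3·2+1+8=15  col G=0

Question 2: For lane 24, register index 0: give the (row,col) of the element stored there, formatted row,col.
0,6

24: g=6,t=0
[0] (0*2+0+0,6) = (0,6)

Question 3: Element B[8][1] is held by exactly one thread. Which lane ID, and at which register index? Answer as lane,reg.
4,2

c=1->g=1  r=8->rb=1,t=0,b0=0
L=1*4+0=4  i=1*2+0=2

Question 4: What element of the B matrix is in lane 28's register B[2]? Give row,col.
lane 28->28/4=7, 28 mod 4=0
i=2  r:2·0+0+8->8  c:7

8,7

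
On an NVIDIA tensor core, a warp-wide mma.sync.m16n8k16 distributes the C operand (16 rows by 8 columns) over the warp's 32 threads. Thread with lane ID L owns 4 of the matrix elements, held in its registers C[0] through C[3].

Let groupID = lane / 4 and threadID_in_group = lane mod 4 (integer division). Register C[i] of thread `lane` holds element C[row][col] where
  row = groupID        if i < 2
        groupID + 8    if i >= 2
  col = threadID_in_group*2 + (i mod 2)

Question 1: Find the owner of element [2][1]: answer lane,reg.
8,1

r=2→G=2,rhi=0  c=1→T=0,p=1
L=2*4+0=8  i=0*2+1=1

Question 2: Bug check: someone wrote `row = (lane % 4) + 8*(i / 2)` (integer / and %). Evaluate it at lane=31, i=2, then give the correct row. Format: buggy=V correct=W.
`(lane % 4) + 8*(i / 2)`[31,2]->11
lane 31: g=7 (31/4), t=3 (31%4)
i=2: r=7+8=15, c=3*2+0=6
row: 11 vs 15

buggy=11 correct=15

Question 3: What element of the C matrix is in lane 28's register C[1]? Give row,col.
7,1

lane 28: gr=7 (28/4), th=0 (28%4)
i=1: r=7+0=7, c=0*2+1=1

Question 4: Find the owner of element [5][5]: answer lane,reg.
r=5→G=5,rhi=0  c=5→T=2,p=1
L=5*4+2=22  i=0*2+1=1

22,1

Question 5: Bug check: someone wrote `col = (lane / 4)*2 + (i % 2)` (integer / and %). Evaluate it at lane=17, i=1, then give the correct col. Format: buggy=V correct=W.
buggy=9 correct=3

`(lane / 4)*2 + (i % 2)`[17,1]⇒9
17: gr=4,th=1
[1] (4+0,1*2+1) = (4,3)
col: 9 vs 3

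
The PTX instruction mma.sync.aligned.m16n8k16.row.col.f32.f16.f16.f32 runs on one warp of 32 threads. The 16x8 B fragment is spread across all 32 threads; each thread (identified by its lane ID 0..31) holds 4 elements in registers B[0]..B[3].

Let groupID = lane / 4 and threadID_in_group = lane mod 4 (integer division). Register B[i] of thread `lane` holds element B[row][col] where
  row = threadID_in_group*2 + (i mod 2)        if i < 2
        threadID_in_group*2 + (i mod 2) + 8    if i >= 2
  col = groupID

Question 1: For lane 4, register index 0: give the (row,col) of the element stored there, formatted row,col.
0,1

lane 4→4/4=1, 4 mod 4=0
i=0  r:2·0+0+0→0  c:1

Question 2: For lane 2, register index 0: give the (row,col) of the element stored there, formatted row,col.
4,0

lane 2: grp=0 (2/4), tig=2 (2%4)
i=0: r=2*2+0+0=4, c=grp=0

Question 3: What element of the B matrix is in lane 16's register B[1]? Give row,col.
lane 16: G=4 (16/4), T=0 (16%4)
i=1: r=0*2+1+0=1, c=G=4

1,4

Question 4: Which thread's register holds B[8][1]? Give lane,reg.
4,2

c=1->g=1  r=8->rb=1,t=0,b0=0
L=1*4+0=4  i=1*2+0=2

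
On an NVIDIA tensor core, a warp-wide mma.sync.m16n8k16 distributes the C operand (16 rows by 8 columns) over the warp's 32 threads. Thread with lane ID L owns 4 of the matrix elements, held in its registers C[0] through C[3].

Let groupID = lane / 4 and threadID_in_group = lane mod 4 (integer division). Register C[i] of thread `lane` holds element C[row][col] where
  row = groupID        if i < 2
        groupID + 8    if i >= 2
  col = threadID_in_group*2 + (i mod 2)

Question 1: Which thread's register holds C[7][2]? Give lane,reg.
29,0

r=7→G=7,rhi=0  c=2→T=1,p=0
L=7*4+1=29  i=0*2+0=0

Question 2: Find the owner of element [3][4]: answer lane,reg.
r:3=>grp=3,rB=0  c:4=>tig=2,lo=0
L=3*4+2=14  i=0*2+0=0

14,0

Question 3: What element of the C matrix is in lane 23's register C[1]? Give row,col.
5,7

lane 23: gid=5 (23/4), tid=3 (23%4)
i=1: r=5+0=5, c=3*2+1=7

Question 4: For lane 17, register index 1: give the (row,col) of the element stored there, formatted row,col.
lane 17->17/4=4, 17 mod 4=1
i=1  r:4+0->4  c:2·1+1->3

4,3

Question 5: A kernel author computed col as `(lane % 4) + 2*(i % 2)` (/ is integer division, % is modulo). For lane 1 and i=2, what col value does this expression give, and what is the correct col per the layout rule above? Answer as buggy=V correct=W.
buggy=1 correct=2

`(lane % 4) + 2*(i % 2)`[1,2]→1
L=1→G=1>>2=0, T=1&3=1
[2]→row 0+8=8  col 1·2+0=2
col: 1 vs 2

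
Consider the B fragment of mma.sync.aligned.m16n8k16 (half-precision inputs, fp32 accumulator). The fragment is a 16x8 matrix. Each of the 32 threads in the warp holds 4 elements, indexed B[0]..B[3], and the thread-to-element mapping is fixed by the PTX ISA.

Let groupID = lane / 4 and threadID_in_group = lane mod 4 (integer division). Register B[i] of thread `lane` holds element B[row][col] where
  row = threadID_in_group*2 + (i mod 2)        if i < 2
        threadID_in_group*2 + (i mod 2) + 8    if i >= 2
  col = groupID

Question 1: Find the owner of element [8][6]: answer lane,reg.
24,2

c: 6->gid=6  r: 8->r8=1,tid=0,i&1=0
L=6*4+0=24  i=1*2+0=2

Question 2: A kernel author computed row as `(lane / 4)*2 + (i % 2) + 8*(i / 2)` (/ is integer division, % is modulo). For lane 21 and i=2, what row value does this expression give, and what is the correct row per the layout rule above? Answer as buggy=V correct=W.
`(lane / 4)*2 + (i % 2) + 8*(i / 2)`[21,2]⇒18
lane 21: gr=5 (21/4), th=1 (21%4)
i=2: r=1*2+0+8=10, c=gr=5
row: 18 vs 10

buggy=18 correct=10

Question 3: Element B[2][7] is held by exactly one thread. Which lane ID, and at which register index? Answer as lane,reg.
29,0

c=7⇒gr=7  r=2⇒Rb=0,th=1,odd=0
L=7*4+1=29  i=0*2+0=0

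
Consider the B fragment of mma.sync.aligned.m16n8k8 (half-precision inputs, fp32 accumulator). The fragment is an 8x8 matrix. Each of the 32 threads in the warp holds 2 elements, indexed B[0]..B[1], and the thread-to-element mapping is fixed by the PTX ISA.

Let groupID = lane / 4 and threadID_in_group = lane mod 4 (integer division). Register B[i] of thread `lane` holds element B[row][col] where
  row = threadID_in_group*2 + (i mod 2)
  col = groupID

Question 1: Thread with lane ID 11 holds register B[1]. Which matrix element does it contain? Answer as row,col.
L=11⇒gr=11>>2=2, th=11&3=3
[1]⇒row 3·2+1=7  col gr=2

7,2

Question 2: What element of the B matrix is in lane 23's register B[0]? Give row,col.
lane 23: grp=5 (23/4), tig=3 (23%4)
i=0: r=3*2+0=6, c=grp=5

6,5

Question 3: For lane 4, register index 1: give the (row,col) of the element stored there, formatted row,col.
1,1

4: gr=1,th=0
[1] (0*2+1,1) = (1,1)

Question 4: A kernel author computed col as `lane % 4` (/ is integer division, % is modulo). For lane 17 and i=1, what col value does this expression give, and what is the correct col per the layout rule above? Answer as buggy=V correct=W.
`lane % 4`[17,1]->1
lane 17: gid=4 (17/4), tid=1 (17%4)
i=1: r=1*2+1=3, c=gid=4
col: 1 vs 4

buggy=1 correct=4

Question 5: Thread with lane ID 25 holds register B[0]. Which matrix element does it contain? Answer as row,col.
L=25→G=25>>2=6, T=25&3=1
[0]→row 1·2+0=2  col G=6

2,6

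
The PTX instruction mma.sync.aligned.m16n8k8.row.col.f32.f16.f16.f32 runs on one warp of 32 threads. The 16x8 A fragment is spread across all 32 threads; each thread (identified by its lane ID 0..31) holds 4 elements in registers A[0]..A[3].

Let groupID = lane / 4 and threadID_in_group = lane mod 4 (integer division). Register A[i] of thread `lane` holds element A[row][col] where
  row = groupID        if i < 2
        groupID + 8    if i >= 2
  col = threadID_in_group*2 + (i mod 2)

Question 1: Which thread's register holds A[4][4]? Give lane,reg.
18,0

r=4→G=4,rhi=0  c=4→T=2,p=0
L=4*4+2=18  i=0*2+0=0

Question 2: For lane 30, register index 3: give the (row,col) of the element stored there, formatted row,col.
15,5

lane 30: g=7 (30/4), t=2 (30%4)
i=3: r=7+8=15, c=2*2+1=5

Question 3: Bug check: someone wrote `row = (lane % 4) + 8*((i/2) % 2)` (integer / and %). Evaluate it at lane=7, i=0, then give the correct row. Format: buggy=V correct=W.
buggy=3 correct=1

`(lane % 4) + 8*((i/2) % 2)`[7,0]->3
7: g=1,t=3
[0] (1+0,3*2+0) = (1,6)
row: 3 vs 1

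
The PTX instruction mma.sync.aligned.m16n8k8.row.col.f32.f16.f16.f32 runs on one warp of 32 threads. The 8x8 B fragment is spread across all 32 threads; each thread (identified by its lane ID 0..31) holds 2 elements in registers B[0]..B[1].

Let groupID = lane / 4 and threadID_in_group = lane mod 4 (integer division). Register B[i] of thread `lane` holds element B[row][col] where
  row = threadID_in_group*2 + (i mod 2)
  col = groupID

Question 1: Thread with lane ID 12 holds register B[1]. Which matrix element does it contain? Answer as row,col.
1,3

lane 12->12/4=3, 12 mod 4=0
i=1  r:2·0+1->1  c:3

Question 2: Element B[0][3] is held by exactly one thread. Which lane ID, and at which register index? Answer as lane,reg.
c: 3->gid=3  r: 0->tid=0,i&1=0
L=3*4+0=12  i=0=0

12,0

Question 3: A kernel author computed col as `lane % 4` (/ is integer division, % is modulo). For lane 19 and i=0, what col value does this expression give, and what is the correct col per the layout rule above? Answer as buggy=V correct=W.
`lane % 4`[19,0]->3
L=19->g=19>>2=4, t=19&3=3
[0]->row 3·2+0=6  col g=4
col: 3 vs 4

buggy=3 correct=4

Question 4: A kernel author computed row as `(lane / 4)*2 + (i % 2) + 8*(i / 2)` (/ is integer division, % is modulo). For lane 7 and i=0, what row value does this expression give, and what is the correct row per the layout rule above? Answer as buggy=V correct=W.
`(lane / 4)*2 + (i % 2) + 8*(i / 2)`[7,0]=>2
7: grp=1,tig=3
[0] (3*2+0,1) = (6,1)
row: 2 vs 6

buggy=2 correct=6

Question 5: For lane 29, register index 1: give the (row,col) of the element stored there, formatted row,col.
29: grp=7,tig=1
[1] (1*2+1,7) = (3,7)

3,7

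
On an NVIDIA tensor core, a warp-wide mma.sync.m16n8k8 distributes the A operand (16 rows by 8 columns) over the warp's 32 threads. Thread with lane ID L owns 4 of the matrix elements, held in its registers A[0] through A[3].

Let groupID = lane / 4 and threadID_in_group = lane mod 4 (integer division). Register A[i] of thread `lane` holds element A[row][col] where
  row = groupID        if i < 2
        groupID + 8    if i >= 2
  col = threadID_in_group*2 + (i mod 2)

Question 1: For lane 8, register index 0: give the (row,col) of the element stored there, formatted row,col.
lane 8⇒8/4=2, 8 mod 4=0
i=0  r:2+0⇒2  c:2·0+0⇒0

2,0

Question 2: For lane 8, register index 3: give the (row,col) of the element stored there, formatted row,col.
10,1

lane 8->8/4=2, 8 mod 4=0
i=3  r:2+8->10  c:2·0+1->1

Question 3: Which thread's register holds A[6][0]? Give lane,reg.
r=6⇒gr=6,Rb=0  c=0⇒th=0,odd=0
L=6*4+0=24  i=0*2+0=0

24,0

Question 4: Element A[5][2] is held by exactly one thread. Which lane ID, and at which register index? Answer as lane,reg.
21,0

r=5->g=5,rb=0  c=2->t=1,b0=0
L=5*4+1=21  i=0*2+0=0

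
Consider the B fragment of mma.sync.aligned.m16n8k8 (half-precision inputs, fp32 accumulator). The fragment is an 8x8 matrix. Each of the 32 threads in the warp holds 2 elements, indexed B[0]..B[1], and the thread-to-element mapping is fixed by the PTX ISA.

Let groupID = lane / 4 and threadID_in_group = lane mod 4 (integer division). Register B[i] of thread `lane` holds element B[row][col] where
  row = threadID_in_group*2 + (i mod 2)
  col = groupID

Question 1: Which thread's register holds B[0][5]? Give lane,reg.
c=5→G=5  r=0→T=0,p=0
L=5*4+0=20  i=0=0

20,0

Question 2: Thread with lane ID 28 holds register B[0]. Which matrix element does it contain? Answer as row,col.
lane 28=>28/4=7, 28 mod 4=0
i=0  r:2·0+0=>0  c:7

0,7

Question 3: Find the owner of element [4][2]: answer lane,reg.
10,0

c=2⇒gr=2  r=4⇒th=2,odd=0
L=2*4+2=10  i=0=0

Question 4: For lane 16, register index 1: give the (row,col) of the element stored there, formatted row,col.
L=16->gid=16>>2=4, tid=16&3=0
[1]->row 0·2+1=1  col gid=4

1,4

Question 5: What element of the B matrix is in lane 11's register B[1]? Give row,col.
7,2

11: grp=2,tig=3
[1] (3*2+1,2) = (7,2)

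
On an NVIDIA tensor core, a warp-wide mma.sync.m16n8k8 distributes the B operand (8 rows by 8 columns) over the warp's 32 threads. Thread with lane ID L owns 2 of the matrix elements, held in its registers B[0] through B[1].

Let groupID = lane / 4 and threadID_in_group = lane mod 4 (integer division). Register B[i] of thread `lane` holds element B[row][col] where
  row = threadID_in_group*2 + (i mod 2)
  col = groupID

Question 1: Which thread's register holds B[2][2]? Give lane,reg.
9,0

c=2⇒gr=2  r=2⇒th=1,odd=0
L=2*4+1=9  i=0=0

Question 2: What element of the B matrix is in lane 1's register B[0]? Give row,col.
1: gr=0,th=1
[0] (1*2+0,0) = (2,0)

2,0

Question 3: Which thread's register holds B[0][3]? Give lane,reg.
c=3⇒gr=3  r=0⇒th=0,odd=0
L=3*4+0=12  i=0=0

12,0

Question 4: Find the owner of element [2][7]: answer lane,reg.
c: 7->gid=7  r: 2->tid=1,i&1=0
L=7*4+1=29  i=0=0

29,0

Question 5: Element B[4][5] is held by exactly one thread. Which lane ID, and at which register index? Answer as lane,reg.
c:5=>grp=5  r:4=>tig=2,lo=0
L=5*4+2=22  i=0=0

22,0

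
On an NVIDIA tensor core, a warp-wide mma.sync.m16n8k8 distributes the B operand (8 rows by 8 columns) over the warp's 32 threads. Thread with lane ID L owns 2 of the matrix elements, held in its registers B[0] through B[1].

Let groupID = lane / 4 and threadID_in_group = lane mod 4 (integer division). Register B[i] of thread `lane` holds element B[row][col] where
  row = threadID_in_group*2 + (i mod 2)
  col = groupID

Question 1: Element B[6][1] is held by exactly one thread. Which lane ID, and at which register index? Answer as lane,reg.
7,0

c=1⇒gr=1  r=6⇒th=3,odd=0
L=1*4+3=7  i=0=0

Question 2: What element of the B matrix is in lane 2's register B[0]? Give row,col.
4,0

lane 2->2/4=0, 2 mod 4=2
i=0  r:2·2+0->4  c:0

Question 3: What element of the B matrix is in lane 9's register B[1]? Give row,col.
3,2

lane 9: G=2 (9/4), T=1 (9%4)
i=1: r=1*2+1=3, c=G=2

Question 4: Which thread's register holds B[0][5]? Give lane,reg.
c: 5->gid=5  r: 0->tid=0,i&1=0
L=5*4+0=20  i=0=0

20,0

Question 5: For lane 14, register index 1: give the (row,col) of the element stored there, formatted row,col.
lane 14->14/4=3, 14 mod 4=2
i=1  r:2·2+1->5  c:3

5,3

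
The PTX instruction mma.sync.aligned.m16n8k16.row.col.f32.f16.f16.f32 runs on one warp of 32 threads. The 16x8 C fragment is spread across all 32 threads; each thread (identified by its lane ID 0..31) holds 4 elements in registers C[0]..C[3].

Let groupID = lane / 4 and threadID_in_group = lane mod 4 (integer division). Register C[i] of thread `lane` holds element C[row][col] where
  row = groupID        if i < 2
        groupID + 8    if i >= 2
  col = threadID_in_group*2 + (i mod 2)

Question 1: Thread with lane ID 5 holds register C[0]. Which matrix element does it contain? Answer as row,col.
1,2

lane 5: G=1 (5/4), T=1 (5%4)
i=0: r=1+0=1, c=1*2+0=2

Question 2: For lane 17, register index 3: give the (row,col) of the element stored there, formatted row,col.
12,3

L=17→G=17>>2=4, T=17&3=1
[3]→row 4+8=12  col 1·2+1=3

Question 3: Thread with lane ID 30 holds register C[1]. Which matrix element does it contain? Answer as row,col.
7,5

lane 30: g=7 (30/4), t=2 (30%4)
i=1: r=7+0=7, c=2*2+1=5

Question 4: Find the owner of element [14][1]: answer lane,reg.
24,3

r=14->g=6,rb=1  c=1->t=0,b0=1
L=6*4+0=24  i=1*2+1=3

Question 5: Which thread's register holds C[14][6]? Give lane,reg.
r:14=>grp=6,rB=1  c:6=>tig=3,lo=0
L=6*4+3=27  i=1*2+0=2

27,2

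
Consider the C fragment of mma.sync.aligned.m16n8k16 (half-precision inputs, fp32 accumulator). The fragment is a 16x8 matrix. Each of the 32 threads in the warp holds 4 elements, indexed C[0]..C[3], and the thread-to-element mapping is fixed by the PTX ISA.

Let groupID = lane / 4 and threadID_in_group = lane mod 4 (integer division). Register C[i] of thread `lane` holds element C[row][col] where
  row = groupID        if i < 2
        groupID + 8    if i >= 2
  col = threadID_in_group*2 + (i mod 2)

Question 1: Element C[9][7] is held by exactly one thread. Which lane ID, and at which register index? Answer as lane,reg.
r=9->g=1,rb=1  c=7->t=3,b0=1
L=1*4+3=7  i=1*2+1=3

7,3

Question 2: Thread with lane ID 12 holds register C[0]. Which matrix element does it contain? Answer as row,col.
3,0

L=12->gid=12>>2=3, tid=12&3=0
[0]->row 3+0=3  col 0·2+0=0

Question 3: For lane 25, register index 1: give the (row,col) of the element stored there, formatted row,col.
6,3

lane 25: g=6 (25/4), t=1 (25%4)
i=1: r=6+0=6, c=1*2+1=3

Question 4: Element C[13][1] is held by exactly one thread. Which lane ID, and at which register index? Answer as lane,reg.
20,3

r:13=>grp=5,rB=1  c:1=>tig=0,lo=1
L=5*4+0=20  i=1*2+1=3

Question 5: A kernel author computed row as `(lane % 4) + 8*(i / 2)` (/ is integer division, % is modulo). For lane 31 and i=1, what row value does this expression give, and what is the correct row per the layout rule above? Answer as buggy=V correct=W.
buggy=3 correct=7

`(lane % 4) + 8*(i / 2)`[31,1]=>3
lane 31: grp=7 (31/4), tig=3 (31%4)
i=1: r=7+0=7, c=3*2+1=7
row: 3 vs 7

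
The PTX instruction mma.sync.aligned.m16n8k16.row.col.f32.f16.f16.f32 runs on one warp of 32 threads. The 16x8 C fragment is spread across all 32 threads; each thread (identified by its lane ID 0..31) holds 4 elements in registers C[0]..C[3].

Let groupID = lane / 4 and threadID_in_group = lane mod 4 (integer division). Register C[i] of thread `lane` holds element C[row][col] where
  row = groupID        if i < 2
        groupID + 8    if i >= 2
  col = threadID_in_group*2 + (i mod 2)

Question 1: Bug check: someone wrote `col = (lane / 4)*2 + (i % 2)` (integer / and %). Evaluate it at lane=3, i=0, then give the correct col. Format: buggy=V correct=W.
`(lane / 4)*2 + (i % 2)`[3,0]→0
lane 3→3/4=0, 3 mod 4=3
i=0  r:0+0→0  c:2·3+0→6
col: 0 vs 6

buggy=0 correct=6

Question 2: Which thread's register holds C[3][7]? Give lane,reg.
15,1

r=3⇒gr=3,Rb=0  c=7⇒th=3,odd=1
L=3*4+3=15  i=0*2+1=1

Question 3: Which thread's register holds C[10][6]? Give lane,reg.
r: 10->gid=2,r8=1  c: 6->tid=3,i&1=0
L=2*4+3=11  i=1*2+0=2

11,2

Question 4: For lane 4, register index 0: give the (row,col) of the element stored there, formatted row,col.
L=4->gid=4>>2=1, tid=4&3=0
[0]->row 1+0=1  col 0·2+0=0

1,0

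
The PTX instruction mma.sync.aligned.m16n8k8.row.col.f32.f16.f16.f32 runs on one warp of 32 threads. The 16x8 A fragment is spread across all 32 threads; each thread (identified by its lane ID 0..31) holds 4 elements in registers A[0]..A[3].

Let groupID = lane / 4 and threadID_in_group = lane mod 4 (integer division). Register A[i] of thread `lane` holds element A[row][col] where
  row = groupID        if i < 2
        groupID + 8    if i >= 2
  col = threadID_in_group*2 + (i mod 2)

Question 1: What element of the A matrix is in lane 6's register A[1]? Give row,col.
L=6=>grp=6>>2=1, tig=6&3=2
[1]=>row 1+0=1  col 2·2+1=5

1,5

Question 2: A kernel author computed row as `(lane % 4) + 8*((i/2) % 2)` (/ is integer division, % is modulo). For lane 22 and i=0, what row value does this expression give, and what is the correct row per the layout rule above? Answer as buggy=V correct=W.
`(lane % 4) + 8*((i/2) % 2)`[22,0]->2
lane 22->22/4=5, 22 mod 4=2
i=0  r:5+0->5  c:2·2+0->4
row: 2 vs 5

buggy=2 correct=5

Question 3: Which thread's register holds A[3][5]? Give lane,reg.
r=3→G=3,rhi=0  c=5→T=2,p=1
L=3*4+2=14  i=0*2+1=1

14,1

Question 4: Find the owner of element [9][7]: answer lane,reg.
7,3

r:9=>grp=1,rB=1  c:7=>tig=3,lo=1
L=1*4+3=7  i=1*2+1=3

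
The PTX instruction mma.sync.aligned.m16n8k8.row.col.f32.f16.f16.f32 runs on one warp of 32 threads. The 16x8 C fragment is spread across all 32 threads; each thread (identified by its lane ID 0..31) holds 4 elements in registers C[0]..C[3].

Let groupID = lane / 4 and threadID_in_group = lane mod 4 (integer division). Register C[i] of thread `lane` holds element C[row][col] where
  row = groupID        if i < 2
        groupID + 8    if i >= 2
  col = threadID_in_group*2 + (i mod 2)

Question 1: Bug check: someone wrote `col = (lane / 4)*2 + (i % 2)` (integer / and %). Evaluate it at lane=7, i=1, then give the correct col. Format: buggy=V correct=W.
buggy=3 correct=7

`(lane / 4)*2 + (i % 2)`[7,1]->3
lane 7->7/4=1, 7 mod 4=3
i=1  r:1+0->1  c:2·3+1->7
col: 3 vs 7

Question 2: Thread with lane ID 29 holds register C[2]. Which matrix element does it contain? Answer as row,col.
lane 29: grp=7 (29/4), tig=1 (29%4)
i=2: r=7+8=15, c=1*2+0=2

15,2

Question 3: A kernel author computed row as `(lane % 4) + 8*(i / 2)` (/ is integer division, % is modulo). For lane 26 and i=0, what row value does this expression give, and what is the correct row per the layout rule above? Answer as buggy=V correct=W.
buggy=2 correct=6

`(lane % 4) + 8*(i / 2)`[26,0]=>2
26: grp=6,tig=2
[0] (6+0,2*2+0) = (6,4)
row: 2 vs 6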